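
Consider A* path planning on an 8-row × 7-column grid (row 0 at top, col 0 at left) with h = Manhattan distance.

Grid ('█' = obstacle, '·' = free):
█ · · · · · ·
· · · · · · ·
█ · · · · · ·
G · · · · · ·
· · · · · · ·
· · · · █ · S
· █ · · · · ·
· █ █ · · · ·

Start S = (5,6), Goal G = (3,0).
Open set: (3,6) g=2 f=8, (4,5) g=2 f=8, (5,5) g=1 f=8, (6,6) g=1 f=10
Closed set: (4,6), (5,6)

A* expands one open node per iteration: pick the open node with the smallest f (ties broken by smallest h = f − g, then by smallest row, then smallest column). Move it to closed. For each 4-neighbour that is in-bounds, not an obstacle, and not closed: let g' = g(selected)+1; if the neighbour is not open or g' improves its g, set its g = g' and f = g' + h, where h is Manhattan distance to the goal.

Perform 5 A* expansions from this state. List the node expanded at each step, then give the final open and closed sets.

step 1: expand (3,6) (f=8, h=6) → closed; open now [(2,6) g=3 f=10, (3,5) g=3 f=8, (4,5) g=2 f=8, (5,5) g=1 f=8, (6,6) g=1 f=10]
step 2: expand (3,5) (f=8, h=5) → closed; open now [(2,5) g=4 f=10, (2,6) g=3 f=10, (3,4) g=4 f=8, (4,5) g=2 f=8, (5,5) g=1 f=8, (6,6) g=1 f=10]
step 3: expand (3,4) (f=8, h=4) → closed; open now [(2,4) g=5 f=10, (2,5) g=4 f=10, (2,6) g=3 f=10, (3,3) g=5 f=8, (4,4) g=5 f=10, (4,5) g=2 f=8, (5,5) g=1 f=8, (6,6) g=1 f=10]
step 4: expand (3,3) (f=8, h=3) → closed; open now [(2,3) g=6 f=10, (2,4) g=5 f=10, (2,5) g=4 f=10, (2,6) g=3 f=10, (3,2) g=6 f=8, (4,3) g=6 f=10, (4,4) g=5 f=10, (4,5) g=2 f=8, (5,5) g=1 f=8, (6,6) g=1 f=10]
step 5: expand (3,2) (f=8, h=2) → closed; open now [(2,2) g=7 f=10, (2,3) g=6 f=10, (2,4) g=5 f=10, (2,5) g=4 f=10, (2,6) g=3 f=10, (3,1) g=7 f=8, (4,2) g=7 f=10, (4,3) g=6 f=10, (4,4) g=5 f=10, (4,5) g=2 f=8, (5,5) g=1 f=8, (6,6) g=1 f=10]

order=[(3,6) → (3,5) → (3,4) → (3,3) → (3,2)]; open=[(2,2) g=7 f=10, (2,3) g=6 f=10, (2,4) g=5 f=10, (2,5) g=4 f=10, (2,6) g=3 f=10, (3,1) g=7 f=8, (4,2) g=7 f=10, (4,3) g=6 f=10, (4,4) g=5 f=10, (4,5) g=2 f=8, (5,5) g=1 f=8, (6,6) g=1 f=10]; closed=[(3,2), (3,3), (3,4), (3,5), (3,6), (4,6), (5,6)]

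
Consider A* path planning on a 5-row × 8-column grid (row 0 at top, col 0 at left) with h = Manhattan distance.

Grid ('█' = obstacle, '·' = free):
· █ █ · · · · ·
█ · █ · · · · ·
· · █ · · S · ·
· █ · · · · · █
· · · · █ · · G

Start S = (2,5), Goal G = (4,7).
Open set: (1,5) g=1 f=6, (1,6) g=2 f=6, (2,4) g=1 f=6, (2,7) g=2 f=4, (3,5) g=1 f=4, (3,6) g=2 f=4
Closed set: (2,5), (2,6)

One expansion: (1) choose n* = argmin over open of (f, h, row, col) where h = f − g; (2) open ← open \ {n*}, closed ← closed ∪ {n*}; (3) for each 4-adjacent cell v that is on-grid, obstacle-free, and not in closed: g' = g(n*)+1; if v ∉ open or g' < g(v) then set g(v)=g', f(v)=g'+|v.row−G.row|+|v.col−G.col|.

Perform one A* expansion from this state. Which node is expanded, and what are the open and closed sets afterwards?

expanded=(2,7); open=[(1,5) g=1 f=6, (1,6) g=2 f=6, (1,7) g=3 f=6, (2,4) g=1 f=6, (3,5) g=1 f=4, (3,6) g=2 f=4]; closed=[(2,5), (2,6), (2,7)]

step 1: expand (2,7) (f=4, h=2) → closed; open now [(1,5) g=1 f=6, (1,6) g=2 f=6, (1,7) g=3 f=6, (2,4) g=1 f=6, (3,5) g=1 f=4, (3,6) g=2 f=4]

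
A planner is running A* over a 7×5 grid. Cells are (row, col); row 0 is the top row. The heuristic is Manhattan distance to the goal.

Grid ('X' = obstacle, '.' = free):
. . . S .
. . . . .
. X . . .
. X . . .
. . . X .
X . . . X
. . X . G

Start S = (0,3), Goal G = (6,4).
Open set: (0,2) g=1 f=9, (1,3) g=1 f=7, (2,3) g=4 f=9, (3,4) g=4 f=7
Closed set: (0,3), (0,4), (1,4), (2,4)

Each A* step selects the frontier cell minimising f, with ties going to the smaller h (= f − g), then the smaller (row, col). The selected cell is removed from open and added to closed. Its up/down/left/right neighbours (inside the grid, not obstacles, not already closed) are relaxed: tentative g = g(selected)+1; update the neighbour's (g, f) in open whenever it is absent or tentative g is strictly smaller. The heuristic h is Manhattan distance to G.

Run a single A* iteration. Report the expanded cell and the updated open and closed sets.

step 1: expand (3,4) (f=7, h=3) → closed; open now [(0,2) g=1 f=9, (1,3) g=1 f=7, (2,3) g=4 f=9, (3,3) g=5 f=9, (4,4) g=5 f=7]

expanded=(3,4); open=[(0,2) g=1 f=9, (1,3) g=1 f=7, (2,3) g=4 f=9, (3,3) g=5 f=9, (4,4) g=5 f=7]; closed=[(0,3), (0,4), (1,4), (2,4), (3,4)]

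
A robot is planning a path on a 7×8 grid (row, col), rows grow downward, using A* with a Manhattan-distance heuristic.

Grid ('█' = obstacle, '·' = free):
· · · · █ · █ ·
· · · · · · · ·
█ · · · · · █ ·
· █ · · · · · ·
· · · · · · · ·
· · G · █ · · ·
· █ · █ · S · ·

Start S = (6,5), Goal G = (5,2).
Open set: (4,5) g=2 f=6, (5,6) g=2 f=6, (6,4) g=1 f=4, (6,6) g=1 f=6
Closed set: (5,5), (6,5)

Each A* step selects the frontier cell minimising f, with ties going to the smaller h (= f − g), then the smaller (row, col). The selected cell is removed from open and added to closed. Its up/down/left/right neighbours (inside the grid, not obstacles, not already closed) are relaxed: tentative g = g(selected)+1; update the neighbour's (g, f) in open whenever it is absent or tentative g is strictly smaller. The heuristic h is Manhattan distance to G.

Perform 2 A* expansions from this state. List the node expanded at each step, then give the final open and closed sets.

order=[(6,4) → (4,5)]; open=[(3,5) g=3 f=8, (4,4) g=3 f=6, (4,6) g=3 f=8, (5,6) g=2 f=6, (6,6) g=1 f=6]; closed=[(4,5), (5,5), (6,4), (6,5)]

step 1: expand (6,4) (f=4, h=3) → closed; open now [(4,5) g=2 f=6, (5,6) g=2 f=6, (6,6) g=1 f=6]
step 2: expand (4,5) (f=6, h=4) → closed; open now [(3,5) g=3 f=8, (4,4) g=3 f=6, (4,6) g=3 f=8, (5,6) g=2 f=6, (6,6) g=1 f=6]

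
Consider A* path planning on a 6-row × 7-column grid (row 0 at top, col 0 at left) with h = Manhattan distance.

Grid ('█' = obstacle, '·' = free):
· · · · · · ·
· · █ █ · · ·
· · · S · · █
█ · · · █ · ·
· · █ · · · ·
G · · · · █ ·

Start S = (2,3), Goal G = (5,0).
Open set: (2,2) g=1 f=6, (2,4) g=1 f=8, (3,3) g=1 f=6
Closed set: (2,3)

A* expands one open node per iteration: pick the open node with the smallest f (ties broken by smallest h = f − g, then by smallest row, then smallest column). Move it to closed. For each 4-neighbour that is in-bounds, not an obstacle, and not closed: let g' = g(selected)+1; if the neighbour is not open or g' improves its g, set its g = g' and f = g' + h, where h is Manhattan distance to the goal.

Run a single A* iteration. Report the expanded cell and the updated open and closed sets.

expanded=(2,2); open=[(2,1) g=2 f=6, (2,4) g=1 f=8, (3,2) g=2 f=6, (3,3) g=1 f=6]; closed=[(2,2), (2,3)]

step 1: expand (2,2) (f=6, h=5) → closed; open now [(2,1) g=2 f=6, (2,4) g=1 f=8, (3,2) g=2 f=6, (3,3) g=1 f=6]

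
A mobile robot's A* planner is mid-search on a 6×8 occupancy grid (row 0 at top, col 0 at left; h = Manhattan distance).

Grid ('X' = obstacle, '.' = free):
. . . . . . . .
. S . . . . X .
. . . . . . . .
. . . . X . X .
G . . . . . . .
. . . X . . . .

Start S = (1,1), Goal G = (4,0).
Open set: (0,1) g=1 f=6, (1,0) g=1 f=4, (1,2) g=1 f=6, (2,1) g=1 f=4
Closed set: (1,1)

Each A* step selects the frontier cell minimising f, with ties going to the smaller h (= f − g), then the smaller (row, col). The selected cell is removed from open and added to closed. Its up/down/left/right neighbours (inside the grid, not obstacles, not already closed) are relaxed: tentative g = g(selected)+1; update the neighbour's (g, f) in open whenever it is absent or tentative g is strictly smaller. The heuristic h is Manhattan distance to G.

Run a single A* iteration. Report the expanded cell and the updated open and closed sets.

step 1: expand (1,0) (f=4, h=3) → closed; open now [(0,0) g=2 f=6, (0,1) g=1 f=6, (1,2) g=1 f=6, (2,0) g=2 f=4, (2,1) g=1 f=4]

expanded=(1,0); open=[(0,0) g=2 f=6, (0,1) g=1 f=6, (1,2) g=1 f=6, (2,0) g=2 f=4, (2,1) g=1 f=4]; closed=[(1,0), (1,1)]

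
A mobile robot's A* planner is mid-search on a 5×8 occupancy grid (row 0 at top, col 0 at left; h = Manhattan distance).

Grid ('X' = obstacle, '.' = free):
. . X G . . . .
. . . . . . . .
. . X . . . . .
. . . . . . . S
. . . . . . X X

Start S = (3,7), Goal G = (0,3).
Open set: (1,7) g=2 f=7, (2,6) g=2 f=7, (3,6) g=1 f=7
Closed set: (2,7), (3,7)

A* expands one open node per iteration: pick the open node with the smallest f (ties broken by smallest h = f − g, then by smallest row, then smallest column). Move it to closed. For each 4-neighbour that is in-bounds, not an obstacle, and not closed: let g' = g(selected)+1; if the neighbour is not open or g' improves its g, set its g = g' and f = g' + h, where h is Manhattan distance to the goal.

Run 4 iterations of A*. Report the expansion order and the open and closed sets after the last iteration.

step 1: expand (1,7) (f=7, h=5) → closed; open now [(0,7) g=3 f=7, (1,6) g=3 f=7, (2,6) g=2 f=7, (3,6) g=1 f=7]
step 2: expand (0,7) (f=7, h=4) → closed; open now [(0,6) g=4 f=7, (1,6) g=3 f=7, (2,6) g=2 f=7, (3,6) g=1 f=7]
step 3: expand (0,6) (f=7, h=3) → closed; open now [(0,5) g=5 f=7, (1,6) g=3 f=7, (2,6) g=2 f=7, (3,6) g=1 f=7]
step 4: expand (0,5) (f=7, h=2) → closed; open now [(0,4) g=6 f=7, (1,5) g=6 f=9, (1,6) g=3 f=7, (2,6) g=2 f=7, (3,6) g=1 f=7]

order=[(1,7) → (0,7) → (0,6) → (0,5)]; open=[(0,4) g=6 f=7, (1,5) g=6 f=9, (1,6) g=3 f=7, (2,6) g=2 f=7, (3,6) g=1 f=7]; closed=[(0,5), (0,6), (0,7), (1,7), (2,7), (3,7)]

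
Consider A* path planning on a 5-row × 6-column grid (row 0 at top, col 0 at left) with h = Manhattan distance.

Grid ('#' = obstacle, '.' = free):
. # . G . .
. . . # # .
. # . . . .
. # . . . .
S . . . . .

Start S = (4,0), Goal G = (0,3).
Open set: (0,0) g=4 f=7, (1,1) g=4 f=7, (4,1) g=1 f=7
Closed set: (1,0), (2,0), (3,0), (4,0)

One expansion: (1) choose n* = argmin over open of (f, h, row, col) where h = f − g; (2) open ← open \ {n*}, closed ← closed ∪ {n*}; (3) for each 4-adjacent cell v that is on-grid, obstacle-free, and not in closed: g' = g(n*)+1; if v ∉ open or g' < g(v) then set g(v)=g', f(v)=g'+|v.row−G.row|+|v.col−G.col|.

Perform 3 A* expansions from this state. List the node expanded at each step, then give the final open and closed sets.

step 1: expand (0,0) (f=7, h=3) → closed; open now [(1,1) g=4 f=7, (4,1) g=1 f=7]
step 2: expand (1,1) (f=7, h=3) → closed; open now [(1,2) g=5 f=7, (4,1) g=1 f=7]
step 3: expand (1,2) (f=7, h=2) → closed; open now [(0,2) g=6 f=7, (2,2) g=6 f=9, (4,1) g=1 f=7]

order=[(0,0) → (1,1) → (1,2)]; open=[(0,2) g=6 f=7, (2,2) g=6 f=9, (4,1) g=1 f=7]; closed=[(0,0), (1,0), (1,1), (1,2), (2,0), (3,0), (4,0)]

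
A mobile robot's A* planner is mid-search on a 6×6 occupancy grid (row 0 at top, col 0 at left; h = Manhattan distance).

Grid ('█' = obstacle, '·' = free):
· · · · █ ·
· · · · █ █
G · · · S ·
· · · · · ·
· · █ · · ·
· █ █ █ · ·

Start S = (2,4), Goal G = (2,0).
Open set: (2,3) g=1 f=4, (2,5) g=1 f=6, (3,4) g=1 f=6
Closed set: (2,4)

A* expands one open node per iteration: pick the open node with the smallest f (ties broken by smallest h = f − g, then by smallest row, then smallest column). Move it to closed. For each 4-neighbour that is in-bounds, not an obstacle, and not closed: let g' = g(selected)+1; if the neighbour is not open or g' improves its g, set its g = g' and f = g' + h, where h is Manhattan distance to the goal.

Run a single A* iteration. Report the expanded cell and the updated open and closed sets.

step 1: expand (2,3) (f=4, h=3) → closed; open now [(1,3) g=2 f=6, (2,2) g=2 f=4, (2,5) g=1 f=6, (3,3) g=2 f=6, (3,4) g=1 f=6]

expanded=(2,3); open=[(1,3) g=2 f=6, (2,2) g=2 f=4, (2,5) g=1 f=6, (3,3) g=2 f=6, (3,4) g=1 f=6]; closed=[(2,3), (2,4)]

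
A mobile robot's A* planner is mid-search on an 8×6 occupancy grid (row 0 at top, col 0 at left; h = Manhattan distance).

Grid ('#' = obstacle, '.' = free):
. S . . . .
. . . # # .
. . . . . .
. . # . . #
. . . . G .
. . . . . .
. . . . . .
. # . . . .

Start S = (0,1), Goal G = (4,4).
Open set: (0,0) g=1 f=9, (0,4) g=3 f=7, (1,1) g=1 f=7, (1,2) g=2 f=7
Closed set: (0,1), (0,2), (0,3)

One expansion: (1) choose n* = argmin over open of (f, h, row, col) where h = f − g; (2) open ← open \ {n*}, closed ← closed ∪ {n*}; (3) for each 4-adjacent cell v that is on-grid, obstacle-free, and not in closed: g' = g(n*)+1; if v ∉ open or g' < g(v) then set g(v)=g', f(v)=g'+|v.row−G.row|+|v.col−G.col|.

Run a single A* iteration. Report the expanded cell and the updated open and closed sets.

step 1: expand (0,4) (f=7, h=4) → closed; open now [(0,0) g=1 f=9, (0,5) g=4 f=9, (1,1) g=1 f=7, (1,2) g=2 f=7]

expanded=(0,4); open=[(0,0) g=1 f=9, (0,5) g=4 f=9, (1,1) g=1 f=7, (1,2) g=2 f=7]; closed=[(0,1), (0,2), (0,3), (0,4)]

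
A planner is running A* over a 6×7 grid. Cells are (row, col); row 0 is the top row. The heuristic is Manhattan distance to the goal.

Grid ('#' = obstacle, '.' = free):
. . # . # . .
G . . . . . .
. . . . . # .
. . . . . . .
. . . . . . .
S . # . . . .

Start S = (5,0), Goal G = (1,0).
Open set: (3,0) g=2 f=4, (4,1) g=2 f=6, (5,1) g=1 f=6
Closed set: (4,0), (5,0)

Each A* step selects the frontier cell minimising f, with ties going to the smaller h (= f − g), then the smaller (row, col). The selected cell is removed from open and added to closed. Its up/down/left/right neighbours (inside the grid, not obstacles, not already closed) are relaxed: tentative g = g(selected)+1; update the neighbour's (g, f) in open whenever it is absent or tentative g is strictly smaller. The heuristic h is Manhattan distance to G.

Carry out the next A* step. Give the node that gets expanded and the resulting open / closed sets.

step 1: expand (3,0) (f=4, h=2) → closed; open now [(2,0) g=3 f=4, (3,1) g=3 f=6, (4,1) g=2 f=6, (5,1) g=1 f=6]

expanded=(3,0); open=[(2,0) g=3 f=4, (3,1) g=3 f=6, (4,1) g=2 f=6, (5,1) g=1 f=6]; closed=[(3,0), (4,0), (5,0)]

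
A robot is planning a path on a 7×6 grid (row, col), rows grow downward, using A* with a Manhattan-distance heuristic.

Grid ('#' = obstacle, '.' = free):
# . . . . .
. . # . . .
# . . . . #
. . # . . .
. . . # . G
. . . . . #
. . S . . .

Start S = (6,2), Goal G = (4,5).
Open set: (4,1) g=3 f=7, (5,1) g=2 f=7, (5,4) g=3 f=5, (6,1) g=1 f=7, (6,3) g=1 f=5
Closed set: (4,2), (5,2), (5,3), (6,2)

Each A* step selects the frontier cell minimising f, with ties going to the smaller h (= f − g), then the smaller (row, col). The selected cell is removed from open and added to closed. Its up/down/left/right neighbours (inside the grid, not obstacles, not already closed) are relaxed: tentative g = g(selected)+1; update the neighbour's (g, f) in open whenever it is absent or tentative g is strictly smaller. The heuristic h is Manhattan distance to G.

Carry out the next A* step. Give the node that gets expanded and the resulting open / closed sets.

expanded=(5,4); open=[(4,1) g=3 f=7, (4,4) g=4 f=5, (5,1) g=2 f=7, (6,1) g=1 f=7, (6,3) g=1 f=5, (6,4) g=4 f=7]; closed=[(4,2), (5,2), (5,3), (5,4), (6,2)]

step 1: expand (5,4) (f=5, h=2) → closed; open now [(4,1) g=3 f=7, (4,4) g=4 f=5, (5,1) g=2 f=7, (6,1) g=1 f=7, (6,3) g=1 f=5, (6,4) g=4 f=7]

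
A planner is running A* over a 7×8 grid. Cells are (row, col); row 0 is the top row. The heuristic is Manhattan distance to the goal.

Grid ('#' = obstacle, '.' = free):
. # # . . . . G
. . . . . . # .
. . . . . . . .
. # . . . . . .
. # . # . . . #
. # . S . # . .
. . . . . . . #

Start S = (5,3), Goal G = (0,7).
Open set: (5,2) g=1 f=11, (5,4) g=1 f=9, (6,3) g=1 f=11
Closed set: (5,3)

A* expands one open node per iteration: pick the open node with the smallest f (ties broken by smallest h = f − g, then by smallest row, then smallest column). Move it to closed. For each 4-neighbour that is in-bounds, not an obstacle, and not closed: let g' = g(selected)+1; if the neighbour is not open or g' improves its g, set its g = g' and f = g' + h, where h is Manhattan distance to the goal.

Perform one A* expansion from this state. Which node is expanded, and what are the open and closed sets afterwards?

step 1: expand (5,4) (f=9, h=8) → closed; open now [(4,4) g=2 f=9, (5,2) g=1 f=11, (6,3) g=1 f=11, (6,4) g=2 f=11]

expanded=(5,4); open=[(4,4) g=2 f=9, (5,2) g=1 f=11, (6,3) g=1 f=11, (6,4) g=2 f=11]; closed=[(5,3), (5,4)]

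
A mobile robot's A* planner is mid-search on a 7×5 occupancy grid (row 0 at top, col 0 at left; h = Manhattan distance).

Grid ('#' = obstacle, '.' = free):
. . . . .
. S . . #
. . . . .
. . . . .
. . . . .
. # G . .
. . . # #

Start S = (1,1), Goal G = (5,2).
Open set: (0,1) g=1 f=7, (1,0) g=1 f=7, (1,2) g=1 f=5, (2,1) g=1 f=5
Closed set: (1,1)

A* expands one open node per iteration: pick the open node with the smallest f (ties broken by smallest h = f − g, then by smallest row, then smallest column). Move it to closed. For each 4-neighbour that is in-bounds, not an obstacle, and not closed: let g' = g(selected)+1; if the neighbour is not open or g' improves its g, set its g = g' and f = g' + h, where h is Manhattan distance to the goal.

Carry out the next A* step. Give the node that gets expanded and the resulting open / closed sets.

step 1: expand (1,2) (f=5, h=4) → closed; open now [(0,1) g=1 f=7, (0,2) g=2 f=7, (1,0) g=1 f=7, (1,3) g=2 f=7, (2,1) g=1 f=5, (2,2) g=2 f=5]

expanded=(1,2); open=[(0,1) g=1 f=7, (0,2) g=2 f=7, (1,0) g=1 f=7, (1,3) g=2 f=7, (2,1) g=1 f=5, (2,2) g=2 f=5]; closed=[(1,1), (1,2)]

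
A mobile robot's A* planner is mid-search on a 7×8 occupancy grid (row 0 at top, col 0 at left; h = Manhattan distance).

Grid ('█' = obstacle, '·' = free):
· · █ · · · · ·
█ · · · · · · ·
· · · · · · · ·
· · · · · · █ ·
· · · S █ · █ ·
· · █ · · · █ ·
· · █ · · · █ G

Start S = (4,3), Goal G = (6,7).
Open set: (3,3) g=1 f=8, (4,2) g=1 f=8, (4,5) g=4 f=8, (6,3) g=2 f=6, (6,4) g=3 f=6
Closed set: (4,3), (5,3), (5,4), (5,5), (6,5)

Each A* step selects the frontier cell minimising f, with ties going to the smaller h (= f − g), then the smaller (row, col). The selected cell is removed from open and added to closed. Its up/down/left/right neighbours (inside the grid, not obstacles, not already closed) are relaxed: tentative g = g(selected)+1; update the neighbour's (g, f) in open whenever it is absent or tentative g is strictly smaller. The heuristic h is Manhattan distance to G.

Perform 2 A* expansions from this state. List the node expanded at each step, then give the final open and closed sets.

order=[(6,4) → (6,3)]; open=[(3,3) g=1 f=8, (4,2) g=1 f=8, (4,5) g=4 f=8]; closed=[(4,3), (5,3), (5,4), (5,5), (6,3), (6,4), (6,5)]

step 1: expand (6,4) (f=6, h=3) → closed; open now [(3,3) g=1 f=8, (4,2) g=1 f=8, (4,5) g=4 f=8, (6,3) g=2 f=6]
step 2: expand (6,3) (f=6, h=4) → closed; open now [(3,3) g=1 f=8, (4,2) g=1 f=8, (4,5) g=4 f=8]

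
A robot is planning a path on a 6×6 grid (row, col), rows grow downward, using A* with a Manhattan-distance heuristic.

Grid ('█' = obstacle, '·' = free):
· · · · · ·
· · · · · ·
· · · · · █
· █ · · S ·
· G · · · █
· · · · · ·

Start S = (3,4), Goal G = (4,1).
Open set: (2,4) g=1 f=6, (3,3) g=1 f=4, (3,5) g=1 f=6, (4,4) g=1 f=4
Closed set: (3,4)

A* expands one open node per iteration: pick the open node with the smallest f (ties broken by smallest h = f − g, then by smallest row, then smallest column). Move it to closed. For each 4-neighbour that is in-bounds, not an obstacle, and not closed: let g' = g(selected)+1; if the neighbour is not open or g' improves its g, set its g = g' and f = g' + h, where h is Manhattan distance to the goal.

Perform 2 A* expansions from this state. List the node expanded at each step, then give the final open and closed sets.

order=[(3,3) → (3,2)]; open=[(2,2) g=3 f=6, (2,3) g=2 f=6, (2,4) g=1 f=6, (3,5) g=1 f=6, (4,2) g=3 f=4, (4,3) g=2 f=4, (4,4) g=1 f=4]; closed=[(3,2), (3,3), (3,4)]

step 1: expand (3,3) (f=4, h=3) → closed; open now [(2,3) g=2 f=6, (2,4) g=1 f=6, (3,2) g=2 f=4, (3,5) g=1 f=6, (4,3) g=2 f=4, (4,4) g=1 f=4]
step 2: expand (3,2) (f=4, h=2) → closed; open now [(2,2) g=3 f=6, (2,3) g=2 f=6, (2,4) g=1 f=6, (3,5) g=1 f=6, (4,2) g=3 f=4, (4,3) g=2 f=4, (4,4) g=1 f=4]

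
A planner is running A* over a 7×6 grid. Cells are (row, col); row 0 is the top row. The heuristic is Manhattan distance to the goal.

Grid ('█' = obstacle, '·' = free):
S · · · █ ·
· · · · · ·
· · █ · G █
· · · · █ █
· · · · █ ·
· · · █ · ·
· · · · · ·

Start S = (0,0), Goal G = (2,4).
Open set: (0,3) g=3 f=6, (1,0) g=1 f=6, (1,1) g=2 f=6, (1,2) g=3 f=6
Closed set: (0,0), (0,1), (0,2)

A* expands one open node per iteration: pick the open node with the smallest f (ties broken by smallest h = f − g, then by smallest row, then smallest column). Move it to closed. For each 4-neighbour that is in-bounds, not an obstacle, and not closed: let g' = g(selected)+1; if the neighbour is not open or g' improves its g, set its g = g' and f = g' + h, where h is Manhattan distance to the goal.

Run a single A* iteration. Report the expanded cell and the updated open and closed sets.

step 1: expand (0,3) (f=6, h=3) → closed; open now [(1,0) g=1 f=6, (1,1) g=2 f=6, (1,2) g=3 f=6, (1,3) g=4 f=6]

expanded=(0,3); open=[(1,0) g=1 f=6, (1,1) g=2 f=6, (1,2) g=3 f=6, (1,3) g=4 f=6]; closed=[(0,0), (0,1), (0,2), (0,3)]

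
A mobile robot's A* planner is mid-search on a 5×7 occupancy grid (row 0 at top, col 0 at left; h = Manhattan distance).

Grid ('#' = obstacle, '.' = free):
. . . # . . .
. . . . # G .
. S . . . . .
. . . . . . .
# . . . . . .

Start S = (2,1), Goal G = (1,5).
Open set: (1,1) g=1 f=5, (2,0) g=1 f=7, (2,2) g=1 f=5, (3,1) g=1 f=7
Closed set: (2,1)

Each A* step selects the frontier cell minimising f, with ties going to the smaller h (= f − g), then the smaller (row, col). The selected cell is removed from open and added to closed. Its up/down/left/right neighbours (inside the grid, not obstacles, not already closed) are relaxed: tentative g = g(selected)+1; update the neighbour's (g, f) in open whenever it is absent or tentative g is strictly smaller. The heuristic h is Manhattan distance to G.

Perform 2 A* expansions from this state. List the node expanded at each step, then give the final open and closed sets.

step 1: expand (1,1) (f=5, h=4) → closed; open now [(0,1) g=2 f=7, (1,0) g=2 f=7, (1,2) g=2 f=5, (2,0) g=1 f=7, (2,2) g=1 f=5, (3,1) g=1 f=7]
step 2: expand (1,2) (f=5, h=3) → closed; open now [(0,1) g=2 f=7, (0,2) g=3 f=7, (1,0) g=2 f=7, (1,3) g=3 f=5, (2,0) g=1 f=7, (2,2) g=1 f=5, (3,1) g=1 f=7]

order=[(1,1) → (1,2)]; open=[(0,1) g=2 f=7, (0,2) g=3 f=7, (1,0) g=2 f=7, (1,3) g=3 f=5, (2,0) g=1 f=7, (2,2) g=1 f=5, (3,1) g=1 f=7]; closed=[(1,1), (1,2), (2,1)]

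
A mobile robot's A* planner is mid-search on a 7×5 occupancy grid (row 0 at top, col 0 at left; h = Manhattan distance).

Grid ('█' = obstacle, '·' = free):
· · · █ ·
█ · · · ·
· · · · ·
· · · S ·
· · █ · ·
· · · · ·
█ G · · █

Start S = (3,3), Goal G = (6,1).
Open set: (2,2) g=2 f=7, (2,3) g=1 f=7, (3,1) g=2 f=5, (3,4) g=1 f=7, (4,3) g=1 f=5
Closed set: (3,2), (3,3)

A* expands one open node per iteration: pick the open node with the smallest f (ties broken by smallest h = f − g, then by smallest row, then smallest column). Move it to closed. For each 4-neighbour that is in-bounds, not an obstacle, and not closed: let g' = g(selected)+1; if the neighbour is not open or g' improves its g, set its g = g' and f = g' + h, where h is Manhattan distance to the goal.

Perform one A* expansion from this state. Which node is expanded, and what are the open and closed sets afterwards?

step 1: expand (3,1) (f=5, h=3) → closed; open now [(2,1) g=3 f=7, (2,2) g=2 f=7, (2,3) g=1 f=7, (3,0) g=3 f=7, (3,4) g=1 f=7, (4,1) g=3 f=5, (4,3) g=1 f=5]

expanded=(3,1); open=[(2,1) g=3 f=7, (2,2) g=2 f=7, (2,3) g=1 f=7, (3,0) g=3 f=7, (3,4) g=1 f=7, (4,1) g=3 f=5, (4,3) g=1 f=5]; closed=[(3,1), (3,2), (3,3)]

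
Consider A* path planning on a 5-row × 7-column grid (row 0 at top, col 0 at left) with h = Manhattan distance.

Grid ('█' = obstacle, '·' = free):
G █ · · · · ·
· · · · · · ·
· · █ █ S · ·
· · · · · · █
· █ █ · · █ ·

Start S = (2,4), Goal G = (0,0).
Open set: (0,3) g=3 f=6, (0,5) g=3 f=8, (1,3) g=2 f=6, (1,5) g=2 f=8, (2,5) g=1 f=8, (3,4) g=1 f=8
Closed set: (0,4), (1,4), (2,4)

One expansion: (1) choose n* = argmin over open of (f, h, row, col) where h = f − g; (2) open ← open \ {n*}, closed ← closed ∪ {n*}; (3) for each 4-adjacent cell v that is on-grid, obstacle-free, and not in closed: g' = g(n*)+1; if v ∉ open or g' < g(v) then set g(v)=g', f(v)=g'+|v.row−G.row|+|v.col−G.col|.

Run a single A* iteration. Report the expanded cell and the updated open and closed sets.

step 1: expand (0,3) (f=6, h=3) → closed; open now [(0,2) g=4 f=6, (0,5) g=3 f=8, (1,3) g=2 f=6, (1,5) g=2 f=8, (2,5) g=1 f=8, (3,4) g=1 f=8]

expanded=(0,3); open=[(0,2) g=4 f=6, (0,5) g=3 f=8, (1,3) g=2 f=6, (1,5) g=2 f=8, (2,5) g=1 f=8, (3,4) g=1 f=8]; closed=[(0,3), (0,4), (1,4), (2,4)]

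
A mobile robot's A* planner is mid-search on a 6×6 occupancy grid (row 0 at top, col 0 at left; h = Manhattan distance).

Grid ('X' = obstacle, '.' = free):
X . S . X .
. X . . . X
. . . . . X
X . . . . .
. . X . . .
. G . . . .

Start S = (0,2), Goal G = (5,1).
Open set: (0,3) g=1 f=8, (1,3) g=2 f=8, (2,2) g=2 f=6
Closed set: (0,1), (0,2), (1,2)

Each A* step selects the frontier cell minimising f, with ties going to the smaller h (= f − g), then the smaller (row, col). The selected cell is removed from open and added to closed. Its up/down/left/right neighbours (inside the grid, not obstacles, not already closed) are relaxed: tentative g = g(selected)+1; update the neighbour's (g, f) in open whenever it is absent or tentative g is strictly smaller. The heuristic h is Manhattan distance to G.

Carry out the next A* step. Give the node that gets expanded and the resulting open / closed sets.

expanded=(2,2); open=[(0,3) g=1 f=8, (1,3) g=2 f=8, (2,1) g=3 f=6, (2,3) g=3 f=8, (3,2) g=3 f=6]; closed=[(0,1), (0,2), (1,2), (2,2)]

step 1: expand (2,2) (f=6, h=4) → closed; open now [(0,3) g=1 f=8, (1,3) g=2 f=8, (2,1) g=3 f=6, (2,3) g=3 f=8, (3,2) g=3 f=6]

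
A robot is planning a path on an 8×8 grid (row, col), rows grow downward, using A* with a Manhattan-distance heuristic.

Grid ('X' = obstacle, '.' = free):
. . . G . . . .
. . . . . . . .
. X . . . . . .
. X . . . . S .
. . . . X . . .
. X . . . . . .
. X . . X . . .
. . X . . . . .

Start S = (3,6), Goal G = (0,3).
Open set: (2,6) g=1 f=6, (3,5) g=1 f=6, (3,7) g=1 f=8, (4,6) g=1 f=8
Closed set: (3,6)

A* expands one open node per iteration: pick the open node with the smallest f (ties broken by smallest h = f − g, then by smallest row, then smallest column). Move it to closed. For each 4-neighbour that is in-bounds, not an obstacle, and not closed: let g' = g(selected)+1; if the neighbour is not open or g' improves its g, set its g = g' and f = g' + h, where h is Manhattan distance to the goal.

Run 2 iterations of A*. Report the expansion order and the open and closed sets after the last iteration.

step 1: expand (2,6) (f=6, h=5) → closed; open now [(1,6) g=2 f=6, (2,5) g=2 f=6, (2,7) g=2 f=8, (3,5) g=1 f=6, (3,7) g=1 f=8, (4,6) g=1 f=8]
step 2: expand (1,6) (f=6, h=4) → closed; open now [(0,6) g=3 f=6, (1,5) g=3 f=6, (1,7) g=3 f=8, (2,5) g=2 f=6, (2,7) g=2 f=8, (3,5) g=1 f=6, (3,7) g=1 f=8, (4,6) g=1 f=8]

order=[(2,6) → (1,6)]; open=[(0,6) g=3 f=6, (1,5) g=3 f=6, (1,7) g=3 f=8, (2,5) g=2 f=6, (2,7) g=2 f=8, (3,5) g=1 f=6, (3,7) g=1 f=8, (4,6) g=1 f=8]; closed=[(1,6), (2,6), (3,6)]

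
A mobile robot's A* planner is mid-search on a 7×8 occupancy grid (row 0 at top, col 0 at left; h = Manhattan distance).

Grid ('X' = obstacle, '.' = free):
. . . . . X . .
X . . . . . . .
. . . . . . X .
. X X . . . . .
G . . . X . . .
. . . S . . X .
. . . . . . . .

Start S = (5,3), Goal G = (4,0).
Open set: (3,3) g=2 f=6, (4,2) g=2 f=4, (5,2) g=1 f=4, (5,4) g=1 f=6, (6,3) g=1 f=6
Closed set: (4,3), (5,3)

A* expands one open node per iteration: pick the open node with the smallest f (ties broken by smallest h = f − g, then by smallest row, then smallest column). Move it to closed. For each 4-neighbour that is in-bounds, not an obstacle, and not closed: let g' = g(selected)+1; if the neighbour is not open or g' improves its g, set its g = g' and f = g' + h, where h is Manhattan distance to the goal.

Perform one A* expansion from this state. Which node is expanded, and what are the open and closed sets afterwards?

expanded=(4,2); open=[(3,3) g=2 f=6, (4,1) g=3 f=4, (5,2) g=1 f=4, (5,4) g=1 f=6, (6,3) g=1 f=6]; closed=[(4,2), (4,3), (5,3)]

step 1: expand (4,2) (f=4, h=2) → closed; open now [(3,3) g=2 f=6, (4,1) g=3 f=4, (5,2) g=1 f=4, (5,4) g=1 f=6, (6,3) g=1 f=6]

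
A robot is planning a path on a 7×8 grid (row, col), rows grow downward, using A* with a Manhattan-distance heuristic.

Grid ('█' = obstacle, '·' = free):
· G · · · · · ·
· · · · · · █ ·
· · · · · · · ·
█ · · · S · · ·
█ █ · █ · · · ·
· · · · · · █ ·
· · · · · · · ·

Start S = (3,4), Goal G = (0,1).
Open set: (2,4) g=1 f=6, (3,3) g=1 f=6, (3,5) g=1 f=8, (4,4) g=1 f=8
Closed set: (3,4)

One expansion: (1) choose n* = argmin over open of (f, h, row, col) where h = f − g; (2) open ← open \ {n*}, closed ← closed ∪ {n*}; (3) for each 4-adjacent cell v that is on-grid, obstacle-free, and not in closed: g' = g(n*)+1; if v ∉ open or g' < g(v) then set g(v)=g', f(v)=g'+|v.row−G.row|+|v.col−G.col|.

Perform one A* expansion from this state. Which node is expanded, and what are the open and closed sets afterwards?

step 1: expand (2,4) (f=6, h=5) → closed; open now [(1,4) g=2 f=6, (2,3) g=2 f=6, (2,5) g=2 f=8, (3,3) g=1 f=6, (3,5) g=1 f=8, (4,4) g=1 f=8]

expanded=(2,4); open=[(1,4) g=2 f=6, (2,3) g=2 f=6, (2,5) g=2 f=8, (3,3) g=1 f=6, (3,5) g=1 f=8, (4,4) g=1 f=8]; closed=[(2,4), (3,4)]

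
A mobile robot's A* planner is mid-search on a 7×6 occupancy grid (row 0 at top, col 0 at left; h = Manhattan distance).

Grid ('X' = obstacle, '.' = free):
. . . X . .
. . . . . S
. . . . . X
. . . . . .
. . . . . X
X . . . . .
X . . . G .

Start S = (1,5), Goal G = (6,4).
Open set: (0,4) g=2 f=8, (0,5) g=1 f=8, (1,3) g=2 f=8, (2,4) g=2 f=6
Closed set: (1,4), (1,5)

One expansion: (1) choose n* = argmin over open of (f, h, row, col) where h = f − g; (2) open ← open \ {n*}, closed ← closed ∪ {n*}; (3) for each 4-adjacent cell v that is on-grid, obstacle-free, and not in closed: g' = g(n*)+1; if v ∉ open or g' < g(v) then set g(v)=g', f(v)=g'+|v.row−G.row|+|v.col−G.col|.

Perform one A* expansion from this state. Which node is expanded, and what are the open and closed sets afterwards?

step 1: expand (2,4) (f=6, h=4) → closed; open now [(0,4) g=2 f=8, (0,5) g=1 f=8, (1,3) g=2 f=8, (2,3) g=3 f=8, (3,4) g=3 f=6]

expanded=(2,4); open=[(0,4) g=2 f=8, (0,5) g=1 f=8, (1,3) g=2 f=8, (2,3) g=3 f=8, (3,4) g=3 f=6]; closed=[(1,4), (1,5), (2,4)]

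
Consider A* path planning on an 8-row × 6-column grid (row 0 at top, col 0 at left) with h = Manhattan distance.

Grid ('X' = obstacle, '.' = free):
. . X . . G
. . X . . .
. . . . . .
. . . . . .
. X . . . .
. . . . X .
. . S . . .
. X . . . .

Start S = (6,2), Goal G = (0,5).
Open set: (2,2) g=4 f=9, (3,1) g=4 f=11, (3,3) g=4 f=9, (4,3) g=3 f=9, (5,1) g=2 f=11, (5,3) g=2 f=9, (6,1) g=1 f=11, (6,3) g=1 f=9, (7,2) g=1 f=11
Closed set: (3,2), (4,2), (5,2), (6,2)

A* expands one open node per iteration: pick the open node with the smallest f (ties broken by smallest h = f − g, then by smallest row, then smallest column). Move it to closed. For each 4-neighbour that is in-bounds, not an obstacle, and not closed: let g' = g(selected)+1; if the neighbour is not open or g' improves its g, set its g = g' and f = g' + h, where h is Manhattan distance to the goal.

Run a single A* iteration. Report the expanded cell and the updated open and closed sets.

expanded=(2,2); open=[(2,1) g=5 f=11, (2,3) g=5 f=9, (3,1) g=4 f=11, (3,3) g=4 f=9, (4,3) g=3 f=9, (5,1) g=2 f=11, (5,3) g=2 f=9, (6,1) g=1 f=11, (6,3) g=1 f=9, (7,2) g=1 f=11]; closed=[(2,2), (3,2), (4,2), (5,2), (6,2)]

step 1: expand (2,2) (f=9, h=5) → closed; open now [(2,1) g=5 f=11, (2,3) g=5 f=9, (3,1) g=4 f=11, (3,3) g=4 f=9, (4,3) g=3 f=9, (5,1) g=2 f=11, (5,3) g=2 f=9, (6,1) g=1 f=11, (6,3) g=1 f=9, (7,2) g=1 f=11]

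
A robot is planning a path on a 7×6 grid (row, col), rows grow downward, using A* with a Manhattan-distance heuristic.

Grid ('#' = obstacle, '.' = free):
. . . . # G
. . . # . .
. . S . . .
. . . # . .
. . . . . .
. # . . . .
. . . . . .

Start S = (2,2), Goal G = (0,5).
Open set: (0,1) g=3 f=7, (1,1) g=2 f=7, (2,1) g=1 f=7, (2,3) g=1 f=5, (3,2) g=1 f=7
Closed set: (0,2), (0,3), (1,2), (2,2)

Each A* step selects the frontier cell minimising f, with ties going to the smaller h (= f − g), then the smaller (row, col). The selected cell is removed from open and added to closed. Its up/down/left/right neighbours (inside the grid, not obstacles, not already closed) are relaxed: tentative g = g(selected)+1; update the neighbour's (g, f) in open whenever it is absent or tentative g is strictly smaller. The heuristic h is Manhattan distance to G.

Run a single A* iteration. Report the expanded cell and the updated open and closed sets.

step 1: expand (2,3) (f=5, h=4) → closed; open now [(0,1) g=3 f=7, (1,1) g=2 f=7, (2,1) g=1 f=7, (2,4) g=2 f=5, (3,2) g=1 f=7]

expanded=(2,3); open=[(0,1) g=3 f=7, (1,1) g=2 f=7, (2,1) g=1 f=7, (2,4) g=2 f=5, (3,2) g=1 f=7]; closed=[(0,2), (0,3), (1,2), (2,2), (2,3)]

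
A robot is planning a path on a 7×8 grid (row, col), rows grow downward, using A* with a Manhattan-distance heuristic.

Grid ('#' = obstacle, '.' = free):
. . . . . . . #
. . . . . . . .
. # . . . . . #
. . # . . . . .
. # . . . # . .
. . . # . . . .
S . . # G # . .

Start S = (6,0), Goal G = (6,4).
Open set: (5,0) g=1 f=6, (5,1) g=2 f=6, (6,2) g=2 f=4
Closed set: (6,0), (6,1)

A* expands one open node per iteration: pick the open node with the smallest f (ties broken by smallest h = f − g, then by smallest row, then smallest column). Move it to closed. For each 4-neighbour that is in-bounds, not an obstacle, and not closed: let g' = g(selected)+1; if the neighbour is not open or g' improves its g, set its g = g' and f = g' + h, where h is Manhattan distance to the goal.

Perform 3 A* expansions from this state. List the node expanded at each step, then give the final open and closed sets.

step 1: expand (6,2) (f=4, h=2) → closed; open now [(5,0) g=1 f=6, (5,1) g=2 f=6, (5,2) g=3 f=6]
step 2: expand (5,2) (f=6, h=3) → closed; open now [(4,2) g=4 f=8, (5,0) g=1 f=6, (5,1) g=2 f=6]
step 3: expand (5,1) (f=6, h=4) → closed; open now [(4,2) g=4 f=8, (5,0) g=1 f=6]

order=[(6,2) → (5,2) → (5,1)]; open=[(4,2) g=4 f=8, (5,0) g=1 f=6]; closed=[(5,1), (5,2), (6,0), (6,1), (6,2)]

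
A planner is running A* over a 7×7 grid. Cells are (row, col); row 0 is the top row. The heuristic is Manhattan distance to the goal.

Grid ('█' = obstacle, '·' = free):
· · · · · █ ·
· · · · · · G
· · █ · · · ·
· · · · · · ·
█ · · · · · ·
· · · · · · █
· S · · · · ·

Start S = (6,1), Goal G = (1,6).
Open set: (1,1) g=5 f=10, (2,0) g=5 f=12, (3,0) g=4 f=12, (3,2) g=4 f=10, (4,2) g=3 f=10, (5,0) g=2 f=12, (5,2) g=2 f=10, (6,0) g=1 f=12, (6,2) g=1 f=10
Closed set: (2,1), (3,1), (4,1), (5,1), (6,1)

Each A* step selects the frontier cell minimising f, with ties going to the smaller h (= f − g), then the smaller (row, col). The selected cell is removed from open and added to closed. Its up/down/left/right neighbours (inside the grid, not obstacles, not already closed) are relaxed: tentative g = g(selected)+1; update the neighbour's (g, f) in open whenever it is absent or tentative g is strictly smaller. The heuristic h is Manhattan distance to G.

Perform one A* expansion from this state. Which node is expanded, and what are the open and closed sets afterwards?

expanded=(1,1); open=[(0,1) g=6 f=12, (1,0) g=6 f=12, (1,2) g=6 f=10, (2,0) g=5 f=12, (3,0) g=4 f=12, (3,2) g=4 f=10, (4,2) g=3 f=10, (5,0) g=2 f=12, (5,2) g=2 f=10, (6,0) g=1 f=12, (6,2) g=1 f=10]; closed=[(1,1), (2,1), (3,1), (4,1), (5,1), (6,1)]

step 1: expand (1,1) (f=10, h=5) → closed; open now [(0,1) g=6 f=12, (1,0) g=6 f=12, (1,2) g=6 f=10, (2,0) g=5 f=12, (3,0) g=4 f=12, (3,2) g=4 f=10, (4,2) g=3 f=10, (5,0) g=2 f=12, (5,2) g=2 f=10, (6,0) g=1 f=12, (6,2) g=1 f=10]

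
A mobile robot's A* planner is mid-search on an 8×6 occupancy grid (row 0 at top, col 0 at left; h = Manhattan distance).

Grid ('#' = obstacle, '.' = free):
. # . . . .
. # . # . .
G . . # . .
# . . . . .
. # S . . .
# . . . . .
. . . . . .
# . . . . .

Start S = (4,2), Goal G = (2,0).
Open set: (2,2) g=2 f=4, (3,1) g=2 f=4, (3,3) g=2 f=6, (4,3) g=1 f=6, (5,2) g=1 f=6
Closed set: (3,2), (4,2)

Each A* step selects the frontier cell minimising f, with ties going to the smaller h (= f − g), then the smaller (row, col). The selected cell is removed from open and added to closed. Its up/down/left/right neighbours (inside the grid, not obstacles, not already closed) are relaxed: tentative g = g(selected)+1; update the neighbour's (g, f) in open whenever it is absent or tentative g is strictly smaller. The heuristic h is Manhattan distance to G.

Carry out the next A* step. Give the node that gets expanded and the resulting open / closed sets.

expanded=(2,2); open=[(1,2) g=3 f=6, (2,1) g=3 f=4, (3,1) g=2 f=4, (3,3) g=2 f=6, (4,3) g=1 f=6, (5,2) g=1 f=6]; closed=[(2,2), (3,2), (4,2)]

step 1: expand (2,2) (f=4, h=2) → closed; open now [(1,2) g=3 f=6, (2,1) g=3 f=4, (3,1) g=2 f=4, (3,3) g=2 f=6, (4,3) g=1 f=6, (5,2) g=1 f=6]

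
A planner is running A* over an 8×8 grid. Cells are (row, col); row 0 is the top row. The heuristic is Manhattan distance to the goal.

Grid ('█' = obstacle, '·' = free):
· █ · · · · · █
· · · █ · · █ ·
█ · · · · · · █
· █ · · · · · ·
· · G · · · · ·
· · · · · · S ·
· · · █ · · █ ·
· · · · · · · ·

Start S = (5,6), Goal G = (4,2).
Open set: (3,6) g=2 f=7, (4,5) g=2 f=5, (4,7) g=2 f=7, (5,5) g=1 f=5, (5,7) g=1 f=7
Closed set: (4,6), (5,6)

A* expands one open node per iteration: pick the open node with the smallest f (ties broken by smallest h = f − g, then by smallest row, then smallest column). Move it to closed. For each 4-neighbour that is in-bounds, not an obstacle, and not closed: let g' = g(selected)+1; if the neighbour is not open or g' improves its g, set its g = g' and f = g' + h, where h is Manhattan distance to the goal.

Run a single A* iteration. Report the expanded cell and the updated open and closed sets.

expanded=(4,5); open=[(3,5) g=3 f=7, (3,6) g=2 f=7, (4,4) g=3 f=5, (4,7) g=2 f=7, (5,5) g=1 f=5, (5,7) g=1 f=7]; closed=[(4,5), (4,6), (5,6)]

step 1: expand (4,5) (f=5, h=3) → closed; open now [(3,5) g=3 f=7, (3,6) g=2 f=7, (4,4) g=3 f=5, (4,7) g=2 f=7, (5,5) g=1 f=5, (5,7) g=1 f=7]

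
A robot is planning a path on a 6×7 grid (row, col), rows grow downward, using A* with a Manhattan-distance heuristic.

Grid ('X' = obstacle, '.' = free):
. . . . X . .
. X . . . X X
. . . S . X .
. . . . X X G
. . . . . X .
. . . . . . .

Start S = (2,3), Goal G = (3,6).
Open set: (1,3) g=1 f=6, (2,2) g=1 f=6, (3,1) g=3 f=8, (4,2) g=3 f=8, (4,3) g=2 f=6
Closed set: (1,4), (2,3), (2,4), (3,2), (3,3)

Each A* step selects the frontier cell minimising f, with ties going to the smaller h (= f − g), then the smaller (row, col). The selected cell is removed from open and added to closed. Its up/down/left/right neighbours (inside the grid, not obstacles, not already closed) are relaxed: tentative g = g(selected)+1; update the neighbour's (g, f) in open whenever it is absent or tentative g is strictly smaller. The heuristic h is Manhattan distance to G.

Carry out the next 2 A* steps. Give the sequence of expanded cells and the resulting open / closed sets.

order=[(4,3) → (4,4)]; open=[(1,3) g=1 f=6, (2,2) g=1 f=6, (3,1) g=3 f=8, (4,2) g=3 f=8, (5,3) g=3 f=8, (5,4) g=4 f=8]; closed=[(1,4), (2,3), (2,4), (3,2), (3,3), (4,3), (4,4)]

step 1: expand (4,3) (f=6, h=4) → closed; open now [(1,3) g=1 f=6, (2,2) g=1 f=6, (3,1) g=3 f=8, (4,2) g=3 f=8, (4,4) g=3 f=6, (5,3) g=3 f=8]
step 2: expand (4,4) (f=6, h=3) → closed; open now [(1,3) g=1 f=6, (2,2) g=1 f=6, (3,1) g=3 f=8, (4,2) g=3 f=8, (5,3) g=3 f=8, (5,4) g=4 f=8]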